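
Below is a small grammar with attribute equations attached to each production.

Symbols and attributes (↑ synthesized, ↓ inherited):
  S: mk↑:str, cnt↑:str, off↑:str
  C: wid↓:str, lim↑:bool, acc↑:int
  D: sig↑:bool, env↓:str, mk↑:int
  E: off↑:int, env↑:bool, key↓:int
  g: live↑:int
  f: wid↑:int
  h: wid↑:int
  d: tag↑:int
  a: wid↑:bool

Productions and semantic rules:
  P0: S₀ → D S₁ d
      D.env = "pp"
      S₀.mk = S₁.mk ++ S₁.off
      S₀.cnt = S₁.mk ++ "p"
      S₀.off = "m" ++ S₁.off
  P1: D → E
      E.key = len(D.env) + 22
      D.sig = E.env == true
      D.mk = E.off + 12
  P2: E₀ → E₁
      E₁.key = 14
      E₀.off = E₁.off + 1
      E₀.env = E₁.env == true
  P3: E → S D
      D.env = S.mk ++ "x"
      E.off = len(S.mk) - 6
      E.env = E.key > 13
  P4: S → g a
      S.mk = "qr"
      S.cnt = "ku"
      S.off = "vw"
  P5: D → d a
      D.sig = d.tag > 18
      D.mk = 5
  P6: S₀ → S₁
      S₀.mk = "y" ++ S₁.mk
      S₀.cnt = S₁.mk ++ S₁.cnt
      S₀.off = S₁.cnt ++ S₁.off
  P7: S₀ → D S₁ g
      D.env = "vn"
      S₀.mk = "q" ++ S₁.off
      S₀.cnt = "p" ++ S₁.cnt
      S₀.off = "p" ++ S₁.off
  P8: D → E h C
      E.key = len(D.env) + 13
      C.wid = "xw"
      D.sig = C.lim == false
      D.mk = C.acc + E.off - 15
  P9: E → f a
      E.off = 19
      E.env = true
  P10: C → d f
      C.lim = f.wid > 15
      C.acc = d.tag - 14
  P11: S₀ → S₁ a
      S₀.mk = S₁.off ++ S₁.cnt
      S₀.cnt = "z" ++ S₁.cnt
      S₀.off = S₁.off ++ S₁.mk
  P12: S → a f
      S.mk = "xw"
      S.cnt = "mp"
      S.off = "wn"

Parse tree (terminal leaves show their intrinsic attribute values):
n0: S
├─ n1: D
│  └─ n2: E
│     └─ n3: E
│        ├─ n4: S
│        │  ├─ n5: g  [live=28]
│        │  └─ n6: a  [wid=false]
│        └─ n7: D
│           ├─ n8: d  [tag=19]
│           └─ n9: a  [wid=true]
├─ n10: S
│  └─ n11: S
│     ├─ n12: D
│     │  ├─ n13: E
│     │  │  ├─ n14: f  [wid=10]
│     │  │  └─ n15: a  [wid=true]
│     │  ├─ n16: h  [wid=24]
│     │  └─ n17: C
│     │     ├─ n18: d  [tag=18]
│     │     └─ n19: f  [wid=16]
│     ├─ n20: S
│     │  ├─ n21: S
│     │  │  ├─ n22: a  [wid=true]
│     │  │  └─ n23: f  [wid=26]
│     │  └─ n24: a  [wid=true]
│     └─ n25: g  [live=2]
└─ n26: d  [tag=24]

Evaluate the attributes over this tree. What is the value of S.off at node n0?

1. n1.env = "pp"  ["pp"]
2. n2.key = 24  [len(D.env) + 22]
3. n3.key = 14  [14]
4. n5.live = 28  [terminal]
5. n6.wid = false  [terminal]
6. n4.mk = "qr"  ["qr"]
7. n4.cnt = "ku"  ["ku"]
8. n4.off = "vw"  ["vw"]
9. n7.env = "qrx"  [S.mk ++ "x"]
10. n8.tag = 19  [terminal]
11. n9.wid = true  [terminal]
12. n7.sig = true  [d.tag > 18]
13. n7.mk = 5  [5]
14. n3.off = -4  [len(S.mk) - 6]
15. n3.env = true  [E.key > 13]
16. n2.off = -3  [E₁.off + 1]
17. n2.env = true  [E₁.env == true]
18. n1.sig = true  [E.env == true]
19. n1.mk = 9  [E.off + 12]
20. n12.env = "vn"  ["vn"]
21. n13.key = 15  [len(D.env) + 13]
22. n14.wid = 10  [terminal]
23. n15.wid = true  [terminal]
24. n13.off = 19  [19]
25. n13.env = true  [true]
26. n16.wid = 24  [terminal]
27. n17.wid = "xw"  ["xw"]
28. n18.tag = 18  [terminal]
29. n19.wid = 16  [terminal]
30. n17.lim = true  [f.wid > 15]
31. n17.acc = 4  [d.tag - 14]
32. n12.sig = false  [C.lim == false]
33. n12.mk = 8  [C.acc + E.off - 15]
34. n22.wid = true  [terminal]
35. n23.wid = 26  [terminal]
36. n21.mk = "xw"  ["xw"]
37. n21.cnt = "mp"  ["mp"]
38. n21.off = "wn"  ["wn"]
39. n24.wid = true  [terminal]
40. n20.mk = "wnmp"  [S₁.off ++ S₁.cnt]
41. n20.cnt = "zmp"  ["z" ++ S₁.cnt]
42. n20.off = "wnxw"  [S₁.off ++ S₁.mk]
43. n25.live = 2  [terminal]
44. n11.mk = "qwnxw"  ["q" ++ S₁.off]
45. n11.cnt = "pzmp"  ["p" ++ S₁.cnt]
46. n11.off = "pwnxw"  ["p" ++ S₁.off]
47. n10.mk = "yqwnxw"  ["y" ++ S₁.mk]
48. n10.cnt = "qwnxwpzmp"  [S₁.mk ++ S₁.cnt]
49. n10.off = "pzmppwnxw"  [S₁.cnt ++ S₁.off]
50. n26.tag = 24  [terminal]
51. n0.mk = "yqwnxwpzmppwnxw"  [S₁.mk ++ S₁.off]
52. n0.cnt = "yqwnxwp"  [S₁.mk ++ "p"]
53. n0.off = "mpzmppwnxw"  ["m" ++ S₁.off]

"mpzmppwnxw"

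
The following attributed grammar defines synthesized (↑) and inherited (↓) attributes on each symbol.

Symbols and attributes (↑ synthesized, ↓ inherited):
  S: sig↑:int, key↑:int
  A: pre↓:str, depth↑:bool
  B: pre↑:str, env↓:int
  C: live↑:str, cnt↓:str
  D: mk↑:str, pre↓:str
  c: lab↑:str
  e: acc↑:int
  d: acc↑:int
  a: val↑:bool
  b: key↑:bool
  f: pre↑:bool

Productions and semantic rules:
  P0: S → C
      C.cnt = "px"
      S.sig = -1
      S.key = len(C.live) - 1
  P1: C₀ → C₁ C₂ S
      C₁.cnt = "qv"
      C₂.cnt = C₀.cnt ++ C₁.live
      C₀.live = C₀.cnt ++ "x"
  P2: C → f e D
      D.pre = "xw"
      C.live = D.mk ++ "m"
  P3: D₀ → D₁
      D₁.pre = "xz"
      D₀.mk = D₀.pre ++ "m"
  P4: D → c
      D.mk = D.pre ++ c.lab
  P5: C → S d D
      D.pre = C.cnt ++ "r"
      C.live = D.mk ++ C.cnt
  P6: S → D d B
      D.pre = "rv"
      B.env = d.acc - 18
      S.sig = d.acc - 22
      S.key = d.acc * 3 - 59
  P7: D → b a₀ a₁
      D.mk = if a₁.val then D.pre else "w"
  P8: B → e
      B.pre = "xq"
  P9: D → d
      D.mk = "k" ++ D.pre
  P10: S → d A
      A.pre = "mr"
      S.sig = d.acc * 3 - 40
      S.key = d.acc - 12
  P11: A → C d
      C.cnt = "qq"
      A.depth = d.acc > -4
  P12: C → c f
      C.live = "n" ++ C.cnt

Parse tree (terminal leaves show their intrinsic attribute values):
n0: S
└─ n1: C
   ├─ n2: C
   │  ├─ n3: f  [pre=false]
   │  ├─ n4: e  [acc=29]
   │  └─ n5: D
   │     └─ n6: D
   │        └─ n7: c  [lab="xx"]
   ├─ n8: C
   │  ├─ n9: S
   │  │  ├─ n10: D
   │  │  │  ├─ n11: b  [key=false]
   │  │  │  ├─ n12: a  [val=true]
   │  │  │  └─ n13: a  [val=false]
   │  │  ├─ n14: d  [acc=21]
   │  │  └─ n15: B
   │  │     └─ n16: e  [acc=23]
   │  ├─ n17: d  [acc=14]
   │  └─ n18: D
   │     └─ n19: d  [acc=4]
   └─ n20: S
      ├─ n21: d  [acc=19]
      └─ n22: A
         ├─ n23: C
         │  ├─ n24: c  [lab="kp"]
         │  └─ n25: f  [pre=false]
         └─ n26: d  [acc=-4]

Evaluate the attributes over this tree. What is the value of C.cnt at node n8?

"pxxwmm"

1. n1.cnt = "px"  ["px"]
2. n2.cnt = "qv"  ["qv"]
3. n3.pre = false  [terminal]
4. n4.acc = 29  [terminal]
5. n5.pre = "xw"  ["xw"]
6. n6.pre = "xz"  ["xz"]
7. n7.lab = "xx"  [terminal]
8. n6.mk = "xzxx"  [D.pre ++ c.lab]
9. n5.mk = "xwm"  [D₀.pre ++ "m"]
10. n2.live = "xwmm"  [D.mk ++ "m"]
11. n8.cnt = "pxxwmm"  [C₀.cnt ++ C₁.live]
12. n10.pre = "rv"  ["rv"]
13. n11.key = false  [terminal]
14. n12.val = true  [terminal]
15. n13.val = false  [terminal]
16. n10.mk = "w"  [if a₁.val then D.pre else "w"]
17. n14.acc = 21  [terminal]
18. n15.env = 3  [d.acc - 18]
19. n16.acc = 23  [terminal]
20. n15.pre = "xq"  ["xq"]
21. n9.sig = -1  [d.acc - 22]
22. n9.key = 4  [d.acc * 3 - 59]
23. n17.acc = 14  [terminal]
24. n18.pre = "pxxwmmr"  [C.cnt ++ "r"]
25. n19.acc = 4  [terminal]
26. n18.mk = "kpxxwmmr"  ["k" ++ D.pre]
27. n8.live = "kpxxwmmrpxxwmm"  [D.mk ++ C.cnt]
28. n21.acc = 19  [terminal]
29. n22.pre = "mr"  ["mr"]
30. n23.cnt = "qq"  ["qq"]
31. n24.lab = "kp"  [terminal]
32. n25.pre = false  [terminal]
33. n23.live = "nqq"  ["n" ++ C.cnt]
34. n26.acc = -4  [terminal]
35. n22.depth = false  [d.acc > -4]
36. n20.sig = 17  [d.acc * 3 - 40]
37. n20.key = 7  [d.acc - 12]
38. n1.live = "pxx"  [C₀.cnt ++ "x"]
39. n0.sig = -1  [-1]
40. n0.key = 2  [len(C.live) - 1]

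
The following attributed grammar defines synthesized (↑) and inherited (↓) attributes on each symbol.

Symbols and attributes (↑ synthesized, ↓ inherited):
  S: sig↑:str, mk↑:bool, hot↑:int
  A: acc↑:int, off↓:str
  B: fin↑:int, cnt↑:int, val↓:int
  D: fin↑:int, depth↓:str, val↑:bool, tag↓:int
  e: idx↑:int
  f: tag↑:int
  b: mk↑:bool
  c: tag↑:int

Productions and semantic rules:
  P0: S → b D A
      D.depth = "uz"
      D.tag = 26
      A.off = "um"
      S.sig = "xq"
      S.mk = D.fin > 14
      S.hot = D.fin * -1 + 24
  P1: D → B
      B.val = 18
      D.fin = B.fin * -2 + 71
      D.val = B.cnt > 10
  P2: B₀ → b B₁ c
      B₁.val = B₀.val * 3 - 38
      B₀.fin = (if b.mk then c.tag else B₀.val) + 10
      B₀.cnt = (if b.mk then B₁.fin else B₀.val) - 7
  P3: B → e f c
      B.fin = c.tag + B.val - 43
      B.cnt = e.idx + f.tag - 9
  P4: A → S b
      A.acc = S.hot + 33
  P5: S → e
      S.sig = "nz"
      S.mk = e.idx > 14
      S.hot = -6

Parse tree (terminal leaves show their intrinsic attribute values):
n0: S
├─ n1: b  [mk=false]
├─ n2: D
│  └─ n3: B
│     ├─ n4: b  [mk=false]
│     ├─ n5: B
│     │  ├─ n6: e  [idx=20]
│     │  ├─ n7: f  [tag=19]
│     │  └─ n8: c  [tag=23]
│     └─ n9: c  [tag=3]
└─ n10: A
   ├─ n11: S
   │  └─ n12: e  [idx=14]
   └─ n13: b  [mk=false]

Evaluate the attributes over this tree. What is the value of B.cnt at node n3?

1. n1.mk = false  [terminal]
2. n2.depth = "uz"  ["uz"]
3. n2.tag = 26  [26]
4. n3.val = 18  [18]
5. n4.mk = false  [terminal]
6. n5.val = 16  [B₀.val * 3 - 38]
7. n6.idx = 20  [terminal]
8. n7.tag = 19  [terminal]
9. n8.tag = 23  [terminal]
10. n5.fin = -4  [c.tag + B.val - 43]
11. n5.cnt = 30  [e.idx + f.tag - 9]
12. n9.tag = 3  [terminal]
13. n3.fin = 28  [(if b.mk then c.tag else B₀.val) + 10]
14. n3.cnt = 11  [(if b.mk then B₁.fin else B₀.val) - 7]
15. n2.fin = 15  [B.fin * -2 + 71]
16. n2.val = true  [B.cnt > 10]
17. n10.off = "um"  ["um"]
18. n12.idx = 14  [terminal]
19. n11.sig = "nz"  ["nz"]
20. n11.mk = false  [e.idx > 14]
21. n11.hot = -6  [-6]
22. n13.mk = false  [terminal]
23. n10.acc = 27  [S.hot + 33]
24. n0.sig = "xq"  ["xq"]
25. n0.mk = true  [D.fin > 14]
26. n0.hot = 9  [D.fin * -1 + 24]

11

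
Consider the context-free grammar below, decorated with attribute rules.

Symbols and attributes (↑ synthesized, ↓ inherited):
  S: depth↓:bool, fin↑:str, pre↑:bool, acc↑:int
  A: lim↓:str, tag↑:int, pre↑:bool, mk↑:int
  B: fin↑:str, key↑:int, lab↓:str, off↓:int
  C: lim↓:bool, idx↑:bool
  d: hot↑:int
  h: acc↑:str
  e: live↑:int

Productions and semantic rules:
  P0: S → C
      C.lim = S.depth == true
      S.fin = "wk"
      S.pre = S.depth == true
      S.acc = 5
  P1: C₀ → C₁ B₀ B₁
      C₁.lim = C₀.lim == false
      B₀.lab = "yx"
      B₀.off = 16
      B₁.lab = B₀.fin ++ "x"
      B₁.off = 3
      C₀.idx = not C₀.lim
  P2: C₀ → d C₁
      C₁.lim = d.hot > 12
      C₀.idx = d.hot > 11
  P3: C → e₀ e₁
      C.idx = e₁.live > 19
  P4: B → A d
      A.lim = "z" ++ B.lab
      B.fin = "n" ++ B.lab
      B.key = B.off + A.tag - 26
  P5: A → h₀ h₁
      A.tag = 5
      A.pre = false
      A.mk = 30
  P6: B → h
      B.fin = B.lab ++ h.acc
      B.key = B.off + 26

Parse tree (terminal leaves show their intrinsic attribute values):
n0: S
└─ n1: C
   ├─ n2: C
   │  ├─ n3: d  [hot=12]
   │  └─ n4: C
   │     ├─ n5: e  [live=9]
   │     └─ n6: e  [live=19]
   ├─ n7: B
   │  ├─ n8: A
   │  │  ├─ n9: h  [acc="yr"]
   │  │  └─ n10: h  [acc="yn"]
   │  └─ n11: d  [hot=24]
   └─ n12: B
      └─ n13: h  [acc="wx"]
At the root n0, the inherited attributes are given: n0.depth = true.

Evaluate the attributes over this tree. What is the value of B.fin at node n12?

1. n0.depth = true  [given at root]
2. n1.lim = true  [S.depth == true]
3. n2.lim = false  [C₀.lim == false]
4. n3.hot = 12  [terminal]
5. n4.lim = false  [d.hot > 12]
6. n5.live = 9  [terminal]
7. n6.live = 19  [terminal]
8. n4.idx = false  [e₁.live > 19]
9. n2.idx = true  [d.hot > 11]
10. n7.lab = "yx"  ["yx"]
11. n7.off = 16  [16]
12. n8.lim = "zyx"  ["z" ++ B.lab]
13. n9.acc = "yr"  [terminal]
14. n10.acc = "yn"  [terminal]
15. n8.tag = 5  [5]
16. n8.pre = false  [false]
17. n8.mk = 30  [30]
18. n11.hot = 24  [terminal]
19. n7.fin = "nyx"  ["n" ++ B.lab]
20. n7.key = -5  [B.off + A.tag - 26]
21. n12.lab = "nyxx"  [B₀.fin ++ "x"]
22. n12.off = 3  [3]
23. n13.acc = "wx"  [terminal]
24. n12.fin = "nyxxwx"  [B.lab ++ h.acc]
25. n12.key = 29  [B.off + 26]
26. n1.idx = false  [not C₀.lim]
27. n0.fin = "wk"  ["wk"]
28. n0.pre = true  [S.depth == true]
29. n0.acc = 5  [5]

"nyxxwx"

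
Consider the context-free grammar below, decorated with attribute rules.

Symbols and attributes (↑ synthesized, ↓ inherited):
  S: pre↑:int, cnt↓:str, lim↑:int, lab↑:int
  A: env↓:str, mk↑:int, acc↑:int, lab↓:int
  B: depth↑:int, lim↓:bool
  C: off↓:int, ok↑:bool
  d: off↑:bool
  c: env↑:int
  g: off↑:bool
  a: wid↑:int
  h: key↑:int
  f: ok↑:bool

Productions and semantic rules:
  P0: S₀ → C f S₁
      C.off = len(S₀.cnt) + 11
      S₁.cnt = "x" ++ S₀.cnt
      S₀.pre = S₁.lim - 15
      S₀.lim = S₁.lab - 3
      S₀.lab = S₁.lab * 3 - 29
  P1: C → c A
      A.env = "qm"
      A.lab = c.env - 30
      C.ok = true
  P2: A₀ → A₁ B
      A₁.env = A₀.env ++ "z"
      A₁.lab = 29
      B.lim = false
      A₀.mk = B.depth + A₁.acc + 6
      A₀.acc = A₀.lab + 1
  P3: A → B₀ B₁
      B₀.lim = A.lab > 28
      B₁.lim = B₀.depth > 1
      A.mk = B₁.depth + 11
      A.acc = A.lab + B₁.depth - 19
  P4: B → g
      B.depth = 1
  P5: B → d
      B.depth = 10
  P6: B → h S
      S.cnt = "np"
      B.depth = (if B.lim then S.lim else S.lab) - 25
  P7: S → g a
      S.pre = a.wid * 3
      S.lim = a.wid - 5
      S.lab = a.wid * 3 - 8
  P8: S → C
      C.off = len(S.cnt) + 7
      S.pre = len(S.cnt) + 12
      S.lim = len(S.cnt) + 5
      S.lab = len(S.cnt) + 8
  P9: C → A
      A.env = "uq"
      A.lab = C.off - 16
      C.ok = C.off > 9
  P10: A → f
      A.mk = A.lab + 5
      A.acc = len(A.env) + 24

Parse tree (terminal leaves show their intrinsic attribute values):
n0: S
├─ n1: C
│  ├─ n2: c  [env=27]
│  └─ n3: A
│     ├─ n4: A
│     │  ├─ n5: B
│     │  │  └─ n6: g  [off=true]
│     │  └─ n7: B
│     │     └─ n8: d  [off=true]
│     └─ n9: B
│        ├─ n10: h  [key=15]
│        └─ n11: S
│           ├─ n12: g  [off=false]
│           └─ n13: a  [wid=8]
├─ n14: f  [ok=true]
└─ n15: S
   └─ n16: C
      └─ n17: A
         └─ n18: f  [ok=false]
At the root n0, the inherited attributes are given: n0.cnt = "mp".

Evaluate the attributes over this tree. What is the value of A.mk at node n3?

1. n0.cnt = "mp"  [given at root]
2. n1.off = 13  [len(S₀.cnt) + 11]
3. n2.env = 27  [terminal]
4. n3.env = "qm"  ["qm"]
5. n3.lab = -3  [c.env - 30]
6. n4.env = "qmz"  [A₀.env ++ "z"]
7. n4.lab = 29  [29]
8. n5.lim = true  [A.lab > 28]
9. n6.off = true  [terminal]
10. n5.depth = 1  [1]
11. n7.lim = false  [B₀.depth > 1]
12. n8.off = true  [terminal]
13. n7.depth = 10  [10]
14. n4.mk = 21  [B₁.depth + 11]
15. n4.acc = 20  [A.lab + B₁.depth - 19]
16. n9.lim = false  [false]
17. n10.key = 15  [terminal]
18. n11.cnt = "np"  ["np"]
19. n12.off = false  [terminal]
20. n13.wid = 8  [terminal]
21. n11.pre = 24  [a.wid * 3]
22. n11.lim = 3  [a.wid - 5]
23. n11.lab = 16  [a.wid * 3 - 8]
24. n9.depth = -9  [(if B.lim then S.lim else S.lab) - 25]
25. n3.mk = 17  [B.depth + A₁.acc + 6]
26. n3.acc = -2  [A₀.lab + 1]
27. n1.ok = true  [true]
28. n14.ok = true  [terminal]
29. n15.cnt = "xmp"  ["x" ++ S₀.cnt]
30. n16.off = 10  [len(S.cnt) + 7]
31. n17.env = "uq"  ["uq"]
32. n17.lab = -6  [C.off - 16]
33. n18.ok = false  [terminal]
34. n17.mk = -1  [A.lab + 5]
35. n17.acc = 26  [len(A.env) + 24]
36. n16.ok = true  [C.off > 9]
37. n15.pre = 15  [len(S.cnt) + 12]
38. n15.lim = 8  [len(S.cnt) + 5]
39. n15.lab = 11  [len(S.cnt) + 8]
40. n0.pre = -7  [S₁.lim - 15]
41. n0.lim = 8  [S₁.lab - 3]
42. n0.lab = 4  [S₁.lab * 3 - 29]

17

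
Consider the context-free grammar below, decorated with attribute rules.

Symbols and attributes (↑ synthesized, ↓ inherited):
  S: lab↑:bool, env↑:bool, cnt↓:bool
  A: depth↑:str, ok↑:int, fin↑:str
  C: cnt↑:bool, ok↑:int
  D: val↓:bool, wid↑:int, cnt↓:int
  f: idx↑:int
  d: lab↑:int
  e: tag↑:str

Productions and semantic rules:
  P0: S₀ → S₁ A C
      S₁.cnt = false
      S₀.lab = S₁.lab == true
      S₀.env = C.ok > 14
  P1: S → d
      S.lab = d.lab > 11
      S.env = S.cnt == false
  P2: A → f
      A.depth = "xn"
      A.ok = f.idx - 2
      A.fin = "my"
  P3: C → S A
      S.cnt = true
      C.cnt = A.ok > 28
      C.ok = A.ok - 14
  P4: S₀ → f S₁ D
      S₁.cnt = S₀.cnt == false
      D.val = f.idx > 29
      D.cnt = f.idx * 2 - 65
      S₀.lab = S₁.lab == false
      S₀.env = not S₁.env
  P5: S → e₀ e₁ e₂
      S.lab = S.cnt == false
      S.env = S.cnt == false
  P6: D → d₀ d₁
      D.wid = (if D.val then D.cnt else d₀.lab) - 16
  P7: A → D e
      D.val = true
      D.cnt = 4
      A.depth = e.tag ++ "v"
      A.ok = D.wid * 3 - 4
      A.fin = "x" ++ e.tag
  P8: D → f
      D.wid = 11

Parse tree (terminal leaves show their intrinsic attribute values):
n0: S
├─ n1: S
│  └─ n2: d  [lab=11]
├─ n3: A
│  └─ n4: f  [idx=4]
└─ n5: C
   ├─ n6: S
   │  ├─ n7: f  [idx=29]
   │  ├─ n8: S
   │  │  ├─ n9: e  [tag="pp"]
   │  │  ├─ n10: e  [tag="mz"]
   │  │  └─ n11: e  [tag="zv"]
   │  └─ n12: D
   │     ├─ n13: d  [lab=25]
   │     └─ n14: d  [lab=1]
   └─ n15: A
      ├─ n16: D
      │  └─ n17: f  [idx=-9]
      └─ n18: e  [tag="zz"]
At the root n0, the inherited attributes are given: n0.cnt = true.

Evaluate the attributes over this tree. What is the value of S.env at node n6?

false

1. n0.cnt = true  [given at root]
2. n1.cnt = false  [false]
3. n2.lab = 11  [terminal]
4. n1.lab = false  [d.lab > 11]
5. n1.env = true  [S.cnt == false]
6. n4.idx = 4  [terminal]
7. n3.depth = "xn"  ["xn"]
8. n3.ok = 2  [f.idx - 2]
9. n3.fin = "my"  ["my"]
10. n6.cnt = true  [true]
11. n7.idx = 29  [terminal]
12. n8.cnt = false  [S₀.cnt == false]
13. n9.tag = "pp"  [terminal]
14. n10.tag = "mz"  [terminal]
15. n11.tag = "zv"  [terminal]
16. n8.lab = true  [S.cnt == false]
17. n8.env = true  [S.cnt == false]
18. n12.val = false  [f.idx > 29]
19. n12.cnt = -7  [f.idx * 2 - 65]
20. n13.lab = 25  [terminal]
21. n14.lab = 1  [terminal]
22. n12.wid = 9  [(if D.val then D.cnt else d₀.lab) - 16]
23. n6.lab = false  [S₁.lab == false]
24. n6.env = false  [not S₁.env]
25. n16.val = true  [true]
26. n16.cnt = 4  [4]
27. n17.idx = -9  [terminal]
28. n16.wid = 11  [11]
29. n18.tag = "zz"  [terminal]
30. n15.depth = "zzv"  [e.tag ++ "v"]
31. n15.ok = 29  [D.wid * 3 - 4]
32. n15.fin = "xzz"  ["x" ++ e.tag]
33. n5.cnt = true  [A.ok > 28]
34. n5.ok = 15  [A.ok - 14]
35. n0.lab = false  [S₁.lab == true]
36. n0.env = true  [C.ok > 14]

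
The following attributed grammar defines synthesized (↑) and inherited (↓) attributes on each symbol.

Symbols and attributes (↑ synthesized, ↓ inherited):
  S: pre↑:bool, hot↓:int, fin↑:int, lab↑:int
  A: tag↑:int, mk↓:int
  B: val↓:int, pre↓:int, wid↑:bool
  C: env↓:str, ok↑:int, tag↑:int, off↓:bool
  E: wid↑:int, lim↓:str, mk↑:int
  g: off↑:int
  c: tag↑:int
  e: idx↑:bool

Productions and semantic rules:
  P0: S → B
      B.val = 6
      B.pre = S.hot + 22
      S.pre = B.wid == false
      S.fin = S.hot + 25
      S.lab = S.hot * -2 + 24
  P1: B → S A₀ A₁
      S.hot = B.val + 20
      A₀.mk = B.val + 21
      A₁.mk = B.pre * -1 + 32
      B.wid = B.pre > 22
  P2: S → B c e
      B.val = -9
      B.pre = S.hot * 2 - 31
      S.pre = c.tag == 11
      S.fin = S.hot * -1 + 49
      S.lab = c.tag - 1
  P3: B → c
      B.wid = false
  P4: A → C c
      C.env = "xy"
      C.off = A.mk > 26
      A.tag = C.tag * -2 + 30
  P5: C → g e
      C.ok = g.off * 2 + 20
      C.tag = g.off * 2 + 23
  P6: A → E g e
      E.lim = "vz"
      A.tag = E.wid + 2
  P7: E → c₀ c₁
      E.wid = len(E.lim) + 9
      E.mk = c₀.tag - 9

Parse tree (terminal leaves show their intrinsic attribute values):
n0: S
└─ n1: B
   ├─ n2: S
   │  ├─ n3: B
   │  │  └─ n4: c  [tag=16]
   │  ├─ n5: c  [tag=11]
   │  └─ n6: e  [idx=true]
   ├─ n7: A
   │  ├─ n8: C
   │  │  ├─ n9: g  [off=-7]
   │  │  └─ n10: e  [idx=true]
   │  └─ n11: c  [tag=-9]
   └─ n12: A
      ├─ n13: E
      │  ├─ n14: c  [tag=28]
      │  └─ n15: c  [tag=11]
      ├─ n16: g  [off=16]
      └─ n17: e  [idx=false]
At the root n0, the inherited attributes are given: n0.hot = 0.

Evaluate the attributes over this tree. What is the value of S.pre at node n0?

true

1. n0.hot = 0  [given at root]
2. n1.val = 6  [6]
3. n1.pre = 22  [S.hot + 22]
4. n2.hot = 26  [B.val + 20]
5. n3.val = -9  [-9]
6. n3.pre = 21  [S.hot * 2 - 31]
7. n4.tag = 16  [terminal]
8. n3.wid = false  [false]
9. n5.tag = 11  [terminal]
10. n6.idx = true  [terminal]
11. n2.pre = true  [c.tag == 11]
12. n2.fin = 23  [S.hot * -1 + 49]
13. n2.lab = 10  [c.tag - 1]
14. n7.mk = 27  [B.val + 21]
15. n8.env = "xy"  ["xy"]
16. n8.off = true  [A.mk > 26]
17. n9.off = -7  [terminal]
18. n10.idx = true  [terminal]
19. n8.ok = 6  [g.off * 2 + 20]
20. n8.tag = 9  [g.off * 2 + 23]
21. n11.tag = -9  [terminal]
22. n7.tag = 12  [C.tag * -2 + 30]
23. n12.mk = 10  [B.pre * -1 + 32]
24. n13.lim = "vz"  ["vz"]
25. n14.tag = 28  [terminal]
26. n15.tag = 11  [terminal]
27. n13.wid = 11  [len(E.lim) + 9]
28. n13.mk = 19  [c₀.tag - 9]
29. n16.off = 16  [terminal]
30. n17.idx = false  [terminal]
31. n12.tag = 13  [E.wid + 2]
32. n1.wid = false  [B.pre > 22]
33. n0.pre = true  [B.wid == false]
34. n0.fin = 25  [S.hot + 25]
35. n0.lab = 24  [S.hot * -2 + 24]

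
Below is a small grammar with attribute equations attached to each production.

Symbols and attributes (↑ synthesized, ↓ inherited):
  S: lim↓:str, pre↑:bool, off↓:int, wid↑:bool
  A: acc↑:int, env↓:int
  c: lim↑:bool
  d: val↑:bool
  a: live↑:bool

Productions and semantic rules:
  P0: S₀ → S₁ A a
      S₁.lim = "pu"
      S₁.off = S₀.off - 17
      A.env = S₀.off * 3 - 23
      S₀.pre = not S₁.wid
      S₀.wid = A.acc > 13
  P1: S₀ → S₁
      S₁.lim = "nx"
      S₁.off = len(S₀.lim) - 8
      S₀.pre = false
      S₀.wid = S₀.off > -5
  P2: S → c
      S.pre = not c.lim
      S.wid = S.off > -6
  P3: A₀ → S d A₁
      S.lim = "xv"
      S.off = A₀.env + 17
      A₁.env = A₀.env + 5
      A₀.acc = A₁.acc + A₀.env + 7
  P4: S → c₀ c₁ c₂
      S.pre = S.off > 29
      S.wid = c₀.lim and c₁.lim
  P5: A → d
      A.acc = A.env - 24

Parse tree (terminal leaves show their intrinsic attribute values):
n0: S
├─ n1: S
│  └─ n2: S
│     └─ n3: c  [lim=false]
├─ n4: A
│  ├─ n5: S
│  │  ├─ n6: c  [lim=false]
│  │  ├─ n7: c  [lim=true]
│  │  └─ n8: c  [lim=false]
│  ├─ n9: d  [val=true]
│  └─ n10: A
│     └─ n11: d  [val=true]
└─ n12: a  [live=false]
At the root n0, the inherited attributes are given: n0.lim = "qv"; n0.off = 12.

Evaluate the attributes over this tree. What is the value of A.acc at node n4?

1. n0.lim = "qv"  [given at root]
2. n0.off = 12  [given at root]
3. n1.lim = "pu"  ["pu"]
4. n1.off = -5  [S₀.off - 17]
5. n2.lim = "nx"  ["nx"]
6. n2.off = -6  [len(S₀.lim) - 8]
7. n3.lim = false  [terminal]
8. n2.pre = true  [not c.lim]
9. n2.wid = false  [S.off > -6]
10. n1.pre = false  [false]
11. n1.wid = false  [S₀.off > -5]
12. n4.env = 13  [S₀.off * 3 - 23]
13. n5.lim = "xv"  ["xv"]
14. n5.off = 30  [A₀.env + 17]
15. n6.lim = false  [terminal]
16. n7.lim = true  [terminal]
17. n8.lim = false  [terminal]
18. n5.pre = true  [S.off > 29]
19. n5.wid = false  [c₀.lim and c₁.lim]
20. n9.val = true  [terminal]
21. n10.env = 18  [A₀.env + 5]
22. n11.val = true  [terminal]
23. n10.acc = -6  [A.env - 24]
24. n4.acc = 14  [A₁.acc + A₀.env + 7]
25. n12.live = false  [terminal]
26. n0.pre = true  [not S₁.wid]
27. n0.wid = true  [A.acc > 13]

14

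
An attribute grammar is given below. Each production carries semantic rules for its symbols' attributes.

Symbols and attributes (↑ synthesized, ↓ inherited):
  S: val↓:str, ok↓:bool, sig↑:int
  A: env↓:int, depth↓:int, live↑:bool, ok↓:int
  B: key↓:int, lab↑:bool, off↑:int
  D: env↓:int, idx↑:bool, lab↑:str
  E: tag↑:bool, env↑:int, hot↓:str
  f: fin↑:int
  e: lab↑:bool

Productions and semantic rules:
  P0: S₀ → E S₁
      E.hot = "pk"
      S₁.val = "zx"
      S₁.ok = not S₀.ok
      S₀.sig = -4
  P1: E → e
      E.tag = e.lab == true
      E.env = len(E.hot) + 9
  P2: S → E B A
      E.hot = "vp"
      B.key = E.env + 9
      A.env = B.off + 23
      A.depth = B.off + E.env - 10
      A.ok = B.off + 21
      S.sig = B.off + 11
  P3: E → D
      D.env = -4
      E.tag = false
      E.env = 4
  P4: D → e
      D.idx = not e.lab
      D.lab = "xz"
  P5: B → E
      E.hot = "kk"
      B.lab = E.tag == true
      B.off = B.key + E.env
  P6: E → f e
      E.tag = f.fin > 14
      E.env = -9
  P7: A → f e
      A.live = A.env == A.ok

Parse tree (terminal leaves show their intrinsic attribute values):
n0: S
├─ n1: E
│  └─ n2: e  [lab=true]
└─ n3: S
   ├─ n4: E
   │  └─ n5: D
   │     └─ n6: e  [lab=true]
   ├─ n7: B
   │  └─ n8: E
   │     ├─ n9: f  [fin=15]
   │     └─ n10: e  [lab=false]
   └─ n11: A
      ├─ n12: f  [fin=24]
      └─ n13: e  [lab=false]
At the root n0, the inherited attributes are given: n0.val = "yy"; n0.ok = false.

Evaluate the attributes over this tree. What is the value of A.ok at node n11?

25

1. n0.val = "yy"  [given at root]
2. n0.ok = false  [given at root]
3. n1.hot = "pk"  ["pk"]
4. n2.lab = true  [terminal]
5. n1.tag = true  [e.lab == true]
6. n1.env = 11  [len(E.hot) + 9]
7. n3.val = "zx"  ["zx"]
8. n3.ok = true  [not S₀.ok]
9. n4.hot = "vp"  ["vp"]
10. n5.env = -4  [-4]
11. n6.lab = true  [terminal]
12. n5.idx = false  [not e.lab]
13. n5.lab = "xz"  ["xz"]
14. n4.tag = false  [false]
15. n4.env = 4  [4]
16. n7.key = 13  [E.env + 9]
17. n8.hot = "kk"  ["kk"]
18. n9.fin = 15  [terminal]
19. n10.lab = false  [terminal]
20. n8.tag = true  [f.fin > 14]
21. n8.env = -9  [-9]
22. n7.lab = true  [E.tag == true]
23. n7.off = 4  [B.key + E.env]
24. n11.env = 27  [B.off + 23]
25. n11.depth = -2  [B.off + E.env - 10]
26. n11.ok = 25  [B.off + 21]
27. n12.fin = 24  [terminal]
28. n13.lab = false  [terminal]
29. n11.live = false  [A.env == A.ok]
30. n3.sig = 15  [B.off + 11]
31. n0.sig = -4  [-4]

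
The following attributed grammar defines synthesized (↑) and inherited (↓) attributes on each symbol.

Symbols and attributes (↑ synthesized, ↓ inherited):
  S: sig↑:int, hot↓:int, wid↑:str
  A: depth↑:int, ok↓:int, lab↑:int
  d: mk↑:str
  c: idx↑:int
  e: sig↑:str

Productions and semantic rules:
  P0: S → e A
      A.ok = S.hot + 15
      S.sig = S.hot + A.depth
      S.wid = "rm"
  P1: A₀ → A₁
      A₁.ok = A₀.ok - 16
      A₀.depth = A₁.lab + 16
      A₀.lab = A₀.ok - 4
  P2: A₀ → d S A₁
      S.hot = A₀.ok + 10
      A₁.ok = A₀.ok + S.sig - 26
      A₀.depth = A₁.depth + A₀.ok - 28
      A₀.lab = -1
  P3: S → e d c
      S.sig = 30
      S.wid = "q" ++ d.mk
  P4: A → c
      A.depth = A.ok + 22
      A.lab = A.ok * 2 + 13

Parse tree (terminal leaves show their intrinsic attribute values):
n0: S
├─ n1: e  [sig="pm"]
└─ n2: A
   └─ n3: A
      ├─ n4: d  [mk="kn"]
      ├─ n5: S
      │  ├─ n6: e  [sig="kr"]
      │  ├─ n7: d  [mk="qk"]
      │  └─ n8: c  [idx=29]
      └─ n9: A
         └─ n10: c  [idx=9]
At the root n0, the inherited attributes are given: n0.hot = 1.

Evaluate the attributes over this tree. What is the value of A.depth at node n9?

1. n0.hot = 1  [given at root]
2. n1.sig = "pm"  [terminal]
3. n2.ok = 16  [S.hot + 15]
4. n3.ok = 0  [A₀.ok - 16]
5. n4.mk = "kn"  [terminal]
6. n5.hot = 10  [A₀.ok + 10]
7. n6.sig = "kr"  [terminal]
8. n7.mk = "qk"  [terminal]
9. n8.idx = 29  [terminal]
10. n5.sig = 30  [30]
11. n5.wid = "qqk"  ["q" ++ d.mk]
12. n9.ok = 4  [A₀.ok + S.sig - 26]
13. n10.idx = 9  [terminal]
14. n9.depth = 26  [A.ok + 22]
15. n9.lab = 21  [A.ok * 2 + 13]
16. n3.depth = -2  [A₁.depth + A₀.ok - 28]
17. n3.lab = -1  [-1]
18. n2.depth = 15  [A₁.lab + 16]
19. n2.lab = 12  [A₀.ok - 4]
20. n0.sig = 16  [S.hot + A.depth]
21. n0.wid = "rm"  ["rm"]

26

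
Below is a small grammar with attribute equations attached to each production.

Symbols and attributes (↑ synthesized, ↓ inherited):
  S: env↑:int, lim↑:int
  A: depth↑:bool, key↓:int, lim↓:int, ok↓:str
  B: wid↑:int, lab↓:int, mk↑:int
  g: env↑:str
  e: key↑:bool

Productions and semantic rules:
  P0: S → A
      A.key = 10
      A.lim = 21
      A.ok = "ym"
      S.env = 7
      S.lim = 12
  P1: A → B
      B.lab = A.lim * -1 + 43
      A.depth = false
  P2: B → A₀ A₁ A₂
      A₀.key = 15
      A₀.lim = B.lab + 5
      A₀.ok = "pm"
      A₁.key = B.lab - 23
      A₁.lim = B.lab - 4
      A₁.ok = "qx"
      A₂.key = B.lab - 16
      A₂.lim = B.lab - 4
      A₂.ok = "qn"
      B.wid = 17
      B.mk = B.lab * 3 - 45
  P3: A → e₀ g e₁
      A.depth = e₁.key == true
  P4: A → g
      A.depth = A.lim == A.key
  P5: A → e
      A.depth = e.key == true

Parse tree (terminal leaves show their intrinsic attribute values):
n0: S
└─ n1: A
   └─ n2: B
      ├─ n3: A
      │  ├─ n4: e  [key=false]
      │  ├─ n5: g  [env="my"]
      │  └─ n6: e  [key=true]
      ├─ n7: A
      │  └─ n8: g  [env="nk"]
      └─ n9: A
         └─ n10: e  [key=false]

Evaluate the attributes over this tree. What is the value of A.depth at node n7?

1. n1.key = 10  [10]
2. n1.lim = 21  [21]
3. n1.ok = "ym"  ["ym"]
4. n2.lab = 22  [A.lim * -1 + 43]
5. n3.key = 15  [15]
6. n3.lim = 27  [B.lab + 5]
7. n3.ok = "pm"  ["pm"]
8. n4.key = false  [terminal]
9. n5.env = "my"  [terminal]
10. n6.key = true  [terminal]
11. n3.depth = true  [e₁.key == true]
12. n7.key = -1  [B.lab - 23]
13. n7.lim = 18  [B.lab - 4]
14. n7.ok = "qx"  ["qx"]
15. n8.env = "nk"  [terminal]
16. n7.depth = false  [A.lim == A.key]
17. n9.key = 6  [B.lab - 16]
18. n9.lim = 18  [B.lab - 4]
19. n9.ok = "qn"  ["qn"]
20. n10.key = false  [terminal]
21. n9.depth = false  [e.key == true]
22. n2.wid = 17  [17]
23. n2.mk = 21  [B.lab * 3 - 45]
24. n1.depth = false  [false]
25. n0.env = 7  [7]
26. n0.lim = 12  [12]

false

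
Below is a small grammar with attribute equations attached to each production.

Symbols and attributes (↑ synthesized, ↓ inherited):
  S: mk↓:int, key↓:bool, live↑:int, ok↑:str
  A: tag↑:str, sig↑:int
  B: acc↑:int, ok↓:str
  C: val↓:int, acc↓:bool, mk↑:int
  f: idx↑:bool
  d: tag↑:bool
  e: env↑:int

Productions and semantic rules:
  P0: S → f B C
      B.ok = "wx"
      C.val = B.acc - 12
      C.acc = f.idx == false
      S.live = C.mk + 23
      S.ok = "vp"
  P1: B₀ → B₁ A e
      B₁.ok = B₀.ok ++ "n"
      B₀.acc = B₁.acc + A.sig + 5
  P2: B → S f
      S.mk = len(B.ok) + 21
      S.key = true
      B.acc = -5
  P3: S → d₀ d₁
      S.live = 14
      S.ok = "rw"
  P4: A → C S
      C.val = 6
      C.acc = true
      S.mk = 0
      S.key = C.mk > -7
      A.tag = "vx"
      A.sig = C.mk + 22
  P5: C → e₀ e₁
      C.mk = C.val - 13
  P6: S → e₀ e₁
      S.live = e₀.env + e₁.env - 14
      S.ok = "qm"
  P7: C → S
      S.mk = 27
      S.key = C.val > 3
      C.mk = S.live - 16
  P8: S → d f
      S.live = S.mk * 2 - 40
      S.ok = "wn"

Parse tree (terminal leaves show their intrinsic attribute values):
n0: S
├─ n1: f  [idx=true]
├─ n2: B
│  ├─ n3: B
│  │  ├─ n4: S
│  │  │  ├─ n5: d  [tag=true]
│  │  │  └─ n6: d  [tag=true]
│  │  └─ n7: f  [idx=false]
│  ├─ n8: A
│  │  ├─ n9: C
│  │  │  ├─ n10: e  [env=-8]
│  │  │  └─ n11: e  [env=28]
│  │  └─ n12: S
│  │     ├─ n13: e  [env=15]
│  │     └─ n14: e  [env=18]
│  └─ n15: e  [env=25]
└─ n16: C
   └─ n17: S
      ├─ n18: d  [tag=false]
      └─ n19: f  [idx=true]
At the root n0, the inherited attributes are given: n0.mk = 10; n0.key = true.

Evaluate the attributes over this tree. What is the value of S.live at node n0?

21

1. n0.mk = 10  [given at root]
2. n0.key = true  [given at root]
3. n1.idx = true  [terminal]
4. n2.ok = "wx"  ["wx"]
5. n3.ok = "wxn"  [B₀.ok ++ "n"]
6. n4.mk = 24  [len(B.ok) + 21]
7. n4.key = true  [true]
8. n5.tag = true  [terminal]
9. n6.tag = true  [terminal]
10. n4.live = 14  [14]
11. n4.ok = "rw"  ["rw"]
12. n7.idx = false  [terminal]
13. n3.acc = -5  [-5]
14. n9.val = 6  [6]
15. n9.acc = true  [true]
16. n10.env = -8  [terminal]
17. n11.env = 28  [terminal]
18. n9.mk = -7  [C.val - 13]
19. n12.mk = 0  [0]
20. n12.key = false  [C.mk > -7]
21. n13.env = 15  [terminal]
22. n14.env = 18  [terminal]
23. n12.live = 19  [e₀.env + e₁.env - 14]
24. n12.ok = "qm"  ["qm"]
25. n8.tag = "vx"  ["vx"]
26. n8.sig = 15  [C.mk + 22]
27. n15.env = 25  [terminal]
28. n2.acc = 15  [B₁.acc + A.sig + 5]
29. n16.val = 3  [B.acc - 12]
30. n16.acc = false  [f.idx == false]
31. n17.mk = 27  [27]
32. n17.key = false  [C.val > 3]
33. n18.tag = false  [terminal]
34. n19.idx = true  [terminal]
35. n17.live = 14  [S.mk * 2 - 40]
36. n17.ok = "wn"  ["wn"]
37. n16.mk = -2  [S.live - 16]
38. n0.live = 21  [C.mk + 23]
39. n0.ok = "vp"  ["vp"]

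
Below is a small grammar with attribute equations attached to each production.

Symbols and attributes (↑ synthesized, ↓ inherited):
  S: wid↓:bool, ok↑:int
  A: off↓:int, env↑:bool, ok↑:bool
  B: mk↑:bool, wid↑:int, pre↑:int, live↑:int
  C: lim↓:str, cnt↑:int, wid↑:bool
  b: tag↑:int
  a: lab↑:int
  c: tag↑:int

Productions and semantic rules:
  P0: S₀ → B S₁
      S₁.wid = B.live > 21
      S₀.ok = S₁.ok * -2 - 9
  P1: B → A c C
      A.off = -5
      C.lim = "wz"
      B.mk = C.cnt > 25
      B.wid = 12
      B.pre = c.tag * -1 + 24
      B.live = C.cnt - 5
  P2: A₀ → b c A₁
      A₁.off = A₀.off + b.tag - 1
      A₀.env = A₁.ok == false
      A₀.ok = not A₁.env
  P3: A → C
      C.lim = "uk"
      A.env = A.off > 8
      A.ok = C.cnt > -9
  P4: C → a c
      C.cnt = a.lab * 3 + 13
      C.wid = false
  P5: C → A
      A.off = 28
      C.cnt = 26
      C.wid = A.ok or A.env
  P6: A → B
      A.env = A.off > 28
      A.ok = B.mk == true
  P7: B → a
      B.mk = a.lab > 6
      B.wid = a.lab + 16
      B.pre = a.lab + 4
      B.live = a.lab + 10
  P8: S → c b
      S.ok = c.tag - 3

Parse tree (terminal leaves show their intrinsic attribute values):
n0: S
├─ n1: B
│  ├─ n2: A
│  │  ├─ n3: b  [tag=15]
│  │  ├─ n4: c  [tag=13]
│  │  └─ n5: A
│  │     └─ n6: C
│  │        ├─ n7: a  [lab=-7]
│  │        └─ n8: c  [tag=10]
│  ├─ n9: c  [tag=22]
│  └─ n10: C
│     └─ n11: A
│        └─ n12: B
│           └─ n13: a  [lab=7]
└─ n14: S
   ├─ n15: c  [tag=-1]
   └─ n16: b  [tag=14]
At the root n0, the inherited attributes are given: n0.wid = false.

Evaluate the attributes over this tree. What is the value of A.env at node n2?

false

1. n0.wid = false  [given at root]
2. n2.off = -5  [-5]
3. n3.tag = 15  [terminal]
4. n4.tag = 13  [terminal]
5. n5.off = 9  [A₀.off + b.tag - 1]
6. n6.lim = "uk"  ["uk"]
7. n7.lab = -7  [terminal]
8. n8.tag = 10  [terminal]
9. n6.cnt = -8  [a.lab * 3 + 13]
10. n6.wid = false  [false]
11. n5.env = true  [A.off > 8]
12. n5.ok = true  [C.cnt > -9]
13. n2.env = false  [A₁.ok == false]
14. n2.ok = false  [not A₁.env]
15. n9.tag = 22  [terminal]
16. n10.lim = "wz"  ["wz"]
17. n11.off = 28  [28]
18. n13.lab = 7  [terminal]
19. n12.mk = true  [a.lab > 6]
20. n12.wid = 23  [a.lab + 16]
21. n12.pre = 11  [a.lab + 4]
22. n12.live = 17  [a.lab + 10]
23. n11.env = false  [A.off > 28]
24. n11.ok = true  [B.mk == true]
25. n10.cnt = 26  [26]
26. n10.wid = true  [A.ok or A.env]
27. n1.mk = true  [C.cnt > 25]
28. n1.wid = 12  [12]
29. n1.pre = 2  [c.tag * -1 + 24]
30. n1.live = 21  [C.cnt - 5]
31. n14.wid = false  [B.live > 21]
32. n15.tag = -1  [terminal]
33. n16.tag = 14  [terminal]
34. n14.ok = -4  [c.tag - 3]
35. n0.ok = -1  [S₁.ok * -2 - 9]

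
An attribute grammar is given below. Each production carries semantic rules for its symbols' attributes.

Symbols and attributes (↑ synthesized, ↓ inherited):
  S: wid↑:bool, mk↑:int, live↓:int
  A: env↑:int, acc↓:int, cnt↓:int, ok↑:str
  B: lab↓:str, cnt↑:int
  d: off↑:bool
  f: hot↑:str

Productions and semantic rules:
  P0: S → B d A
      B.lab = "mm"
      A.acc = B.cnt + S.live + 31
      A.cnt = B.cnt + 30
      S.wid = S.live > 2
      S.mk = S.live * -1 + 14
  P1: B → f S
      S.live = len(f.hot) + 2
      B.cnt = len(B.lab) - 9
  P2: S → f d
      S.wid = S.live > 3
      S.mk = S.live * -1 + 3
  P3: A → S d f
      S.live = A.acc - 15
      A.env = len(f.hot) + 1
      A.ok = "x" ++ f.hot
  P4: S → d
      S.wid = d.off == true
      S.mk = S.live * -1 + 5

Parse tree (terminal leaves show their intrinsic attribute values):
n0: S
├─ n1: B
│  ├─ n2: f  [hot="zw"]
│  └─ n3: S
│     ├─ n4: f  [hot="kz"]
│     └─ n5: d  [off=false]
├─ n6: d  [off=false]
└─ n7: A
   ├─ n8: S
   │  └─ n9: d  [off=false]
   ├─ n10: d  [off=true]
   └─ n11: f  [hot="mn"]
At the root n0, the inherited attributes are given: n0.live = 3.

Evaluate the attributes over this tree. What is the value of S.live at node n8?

12

1. n0.live = 3  [given at root]
2. n1.lab = "mm"  ["mm"]
3. n2.hot = "zw"  [terminal]
4. n3.live = 4  [len(f.hot) + 2]
5. n4.hot = "kz"  [terminal]
6. n5.off = false  [terminal]
7. n3.wid = true  [S.live > 3]
8. n3.mk = -1  [S.live * -1 + 3]
9. n1.cnt = -7  [len(B.lab) - 9]
10. n6.off = false  [terminal]
11. n7.acc = 27  [B.cnt + S.live + 31]
12. n7.cnt = 23  [B.cnt + 30]
13. n8.live = 12  [A.acc - 15]
14. n9.off = false  [terminal]
15. n8.wid = false  [d.off == true]
16. n8.mk = -7  [S.live * -1 + 5]
17. n10.off = true  [terminal]
18. n11.hot = "mn"  [terminal]
19. n7.env = 3  [len(f.hot) + 1]
20. n7.ok = "xmn"  ["x" ++ f.hot]
21. n0.wid = true  [S.live > 2]
22. n0.mk = 11  [S.live * -1 + 14]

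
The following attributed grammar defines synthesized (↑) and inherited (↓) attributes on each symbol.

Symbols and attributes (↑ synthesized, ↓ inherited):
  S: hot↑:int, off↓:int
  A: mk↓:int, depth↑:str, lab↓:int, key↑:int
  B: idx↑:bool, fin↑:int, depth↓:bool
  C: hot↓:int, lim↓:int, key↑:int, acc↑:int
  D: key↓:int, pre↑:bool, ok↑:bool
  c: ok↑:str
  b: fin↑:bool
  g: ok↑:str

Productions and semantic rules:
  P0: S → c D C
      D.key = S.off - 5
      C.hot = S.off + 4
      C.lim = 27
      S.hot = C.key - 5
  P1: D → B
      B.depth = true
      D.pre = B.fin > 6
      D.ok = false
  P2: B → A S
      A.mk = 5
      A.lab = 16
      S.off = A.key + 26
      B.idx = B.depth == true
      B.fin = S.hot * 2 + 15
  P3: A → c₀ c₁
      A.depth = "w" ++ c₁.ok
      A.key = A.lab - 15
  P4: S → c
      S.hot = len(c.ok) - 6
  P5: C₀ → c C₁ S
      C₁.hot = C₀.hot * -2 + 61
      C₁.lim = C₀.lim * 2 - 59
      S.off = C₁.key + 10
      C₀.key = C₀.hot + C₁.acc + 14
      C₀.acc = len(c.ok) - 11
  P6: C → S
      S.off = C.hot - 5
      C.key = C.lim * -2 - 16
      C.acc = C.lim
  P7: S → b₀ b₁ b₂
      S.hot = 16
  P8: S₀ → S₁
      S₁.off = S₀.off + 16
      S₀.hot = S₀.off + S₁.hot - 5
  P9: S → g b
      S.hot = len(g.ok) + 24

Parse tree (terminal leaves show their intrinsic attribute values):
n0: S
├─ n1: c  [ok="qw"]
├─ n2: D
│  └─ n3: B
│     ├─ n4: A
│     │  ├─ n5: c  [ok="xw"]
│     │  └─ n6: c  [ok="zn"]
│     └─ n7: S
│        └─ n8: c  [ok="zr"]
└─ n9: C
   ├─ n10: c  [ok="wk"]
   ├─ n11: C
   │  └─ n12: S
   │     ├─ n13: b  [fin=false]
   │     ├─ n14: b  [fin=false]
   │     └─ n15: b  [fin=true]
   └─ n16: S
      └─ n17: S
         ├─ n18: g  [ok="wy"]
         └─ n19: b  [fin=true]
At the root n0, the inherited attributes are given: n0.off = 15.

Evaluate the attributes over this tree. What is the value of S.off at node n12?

18

1. n0.off = 15  [given at root]
2. n1.ok = "qw"  [terminal]
3. n2.key = 10  [S.off - 5]
4. n3.depth = true  [true]
5. n4.mk = 5  [5]
6. n4.lab = 16  [16]
7. n5.ok = "xw"  [terminal]
8. n6.ok = "zn"  [terminal]
9. n4.depth = "wzn"  ["w" ++ c₁.ok]
10. n4.key = 1  [A.lab - 15]
11. n7.off = 27  [A.key + 26]
12. n8.ok = "zr"  [terminal]
13. n7.hot = -4  [len(c.ok) - 6]
14. n3.idx = true  [B.depth == true]
15. n3.fin = 7  [S.hot * 2 + 15]
16. n2.pre = true  [B.fin > 6]
17. n2.ok = false  [false]
18. n9.hot = 19  [S.off + 4]
19. n9.lim = 27  [27]
20. n10.ok = "wk"  [terminal]
21. n11.hot = 23  [C₀.hot * -2 + 61]
22. n11.lim = -5  [C₀.lim * 2 - 59]
23. n12.off = 18  [C.hot - 5]
24. n13.fin = false  [terminal]
25. n14.fin = false  [terminal]
26. n15.fin = true  [terminal]
27. n12.hot = 16  [16]
28. n11.key = -6  [C.lim * -2 - 16]
29. n11.acc = -5  [C.lim]
30. n16.off = 4  [C₁.key + 10]
31. n17.off = 20  [S₀.off + 16]
32. n18.ok = "wy"  [terminal]
33. n19.fin = true  [terminal]
34. n17.hot = 26  [len(g.ok) + 24]
35. n16.hot = 25  [S₀.off + S₁.hot - 5]
36. n9.key = 28  [C₀.hot + C₁.acc + 14]
37. n9.acc = -9  [len(c.ok) - 11]
38. n0.hot = 23  [C.key - 5]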